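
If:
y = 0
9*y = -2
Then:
No Solution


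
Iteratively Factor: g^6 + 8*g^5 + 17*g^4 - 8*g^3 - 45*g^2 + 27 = (g + 1)*(g^5 + 7*g^4 + 10*g^3 - 18*g^2 - 27*g + 27) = (g + 1)*(g + 3)*(g^4 + 4*g^3 - 2*g^2 - 12*g + 9) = (g - 1)*(g + 1)*(g + 3)*(g^3 + 5*g^2 + 3*g - 9) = (g - 1)^2*(g + 1)*(g + 3)*(g^2 + 6*g + 9) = (g - 1)^2*(g + 1)*(g + 3)^2*(g + 3)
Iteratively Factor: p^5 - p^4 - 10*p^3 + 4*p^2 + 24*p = (p + 2)*(p^4 - 3*p^3 - 4*p^2 + 12*p) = (p + 2)^2*(p^3 - 5*p^2 + 6*p) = p*(p + 2)^2*(p^2 - 5*p + 6) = p*(p - 2)*(p + 2)^2*(p - 3)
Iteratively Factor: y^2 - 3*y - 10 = (y + 2)*(y - 5)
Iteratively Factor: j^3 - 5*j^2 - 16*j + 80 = (j - 4)*(j^2 - j - 20) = (j - 4)*(j + 4)*(j - 5)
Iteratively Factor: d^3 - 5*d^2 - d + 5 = (d - 5)*(d^2 - 1) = (d - 5)*(d + 1)*(d - 1)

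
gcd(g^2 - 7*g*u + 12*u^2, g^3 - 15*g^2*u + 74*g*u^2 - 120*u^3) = -g + 4*u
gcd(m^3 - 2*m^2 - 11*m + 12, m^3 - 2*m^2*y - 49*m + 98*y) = 1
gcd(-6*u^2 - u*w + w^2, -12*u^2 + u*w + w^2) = 3*u - w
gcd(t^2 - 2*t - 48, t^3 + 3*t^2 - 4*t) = 1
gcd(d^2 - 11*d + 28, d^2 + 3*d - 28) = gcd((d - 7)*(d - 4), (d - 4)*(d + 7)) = d - 4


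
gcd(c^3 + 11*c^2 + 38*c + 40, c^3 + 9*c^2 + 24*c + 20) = c^2 + 7*c + 10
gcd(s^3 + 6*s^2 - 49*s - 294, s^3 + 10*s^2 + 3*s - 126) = s^2 + 13*s + 42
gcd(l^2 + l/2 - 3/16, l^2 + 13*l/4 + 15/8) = l + 3/4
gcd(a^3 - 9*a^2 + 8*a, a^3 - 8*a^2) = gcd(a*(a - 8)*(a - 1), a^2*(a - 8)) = a^2 - 8*a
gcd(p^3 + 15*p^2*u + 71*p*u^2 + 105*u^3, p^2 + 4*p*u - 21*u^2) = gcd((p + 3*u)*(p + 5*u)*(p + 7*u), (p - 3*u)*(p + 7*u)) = p + 7*u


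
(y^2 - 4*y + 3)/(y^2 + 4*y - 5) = (y - 3)/(y + 5)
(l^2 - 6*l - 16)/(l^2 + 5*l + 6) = (l - 8)/(l + 3)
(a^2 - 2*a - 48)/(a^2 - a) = (a^2 - 2*a - 48)/(a*(a - 1))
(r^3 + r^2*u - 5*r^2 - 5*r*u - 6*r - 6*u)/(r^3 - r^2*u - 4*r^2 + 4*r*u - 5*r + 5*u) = (r^2 + r*u - 6*r - 6*u)/(r^2 - r*u - 5*r + 5*u)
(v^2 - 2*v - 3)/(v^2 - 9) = (v + 1)/(v + 3)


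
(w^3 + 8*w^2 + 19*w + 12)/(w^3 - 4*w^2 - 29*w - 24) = (w + 4)/(w - 8)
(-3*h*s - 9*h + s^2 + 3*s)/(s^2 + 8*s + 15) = (-3*h + s)/(s + 5)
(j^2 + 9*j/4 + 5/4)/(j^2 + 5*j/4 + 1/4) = (4*j + 5)/(4*j + 1)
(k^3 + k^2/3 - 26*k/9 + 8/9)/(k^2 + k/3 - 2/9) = (3*k^2 + 2*k - 8)/(3*k + 2)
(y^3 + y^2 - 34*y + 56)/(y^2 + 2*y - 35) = (y^2 - 6*y + 8)/(y - 5)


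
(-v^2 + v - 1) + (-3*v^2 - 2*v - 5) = -4*v^2 - v - 6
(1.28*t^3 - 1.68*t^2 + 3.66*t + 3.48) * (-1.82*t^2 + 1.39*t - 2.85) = -2.3296*t^5 + 4.8368*t^4 - 12.6444*t^3 + 3.5418*t^2 - 5.5938*t - 9.918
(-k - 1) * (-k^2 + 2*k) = k^3 - k^2 - 2*k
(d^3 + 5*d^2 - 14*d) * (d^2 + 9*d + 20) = d^5 + 14*d^4 + 51*d^3 - 26*d^2 - 280*d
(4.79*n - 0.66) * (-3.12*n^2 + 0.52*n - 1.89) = -14.9448*n^3 + 4.55*n^2 - 9.3963*n + 1.2474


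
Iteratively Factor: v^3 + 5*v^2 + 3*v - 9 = (v + 3)*(v^2 + 2*v - 3) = (v + 3)^2*(v - 1)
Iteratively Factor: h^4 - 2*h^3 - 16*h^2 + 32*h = (h - 4)*(h^3 + 2*h^2 - 8*h) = h*(h - 4)*(h^2 + 2*h - 8) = h*(h - 4)*(h + 4)*(h - 2)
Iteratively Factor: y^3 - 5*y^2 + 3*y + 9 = (y + 1)*(y^2 - 6*y + 9) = (y - 3)*(y + 1)*(y - 3)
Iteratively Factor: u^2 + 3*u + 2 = (u + 2)*(u + 1)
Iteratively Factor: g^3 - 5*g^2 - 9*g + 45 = (g - 5)*(g^2 - 9) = (g - 5)*(g + 3)*(g - 3)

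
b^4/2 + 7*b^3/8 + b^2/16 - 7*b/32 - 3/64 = (b/2 + 1/4)*(b - 1/2)*(b + 1/4)*(b + 3/2)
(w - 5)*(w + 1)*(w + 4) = w^3 - 21*w - 20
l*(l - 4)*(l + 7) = l^3 + 3*l^2 - 28*l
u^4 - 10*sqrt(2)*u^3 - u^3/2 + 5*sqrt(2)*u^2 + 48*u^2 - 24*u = u*(u - 1/2)*(u - 6*sqrt(2))*(u - 4*sqrt(2))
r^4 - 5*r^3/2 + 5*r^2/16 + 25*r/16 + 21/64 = (r - 7/4)*(r - 3/2)*(r + 1/4)*(r + 1/2)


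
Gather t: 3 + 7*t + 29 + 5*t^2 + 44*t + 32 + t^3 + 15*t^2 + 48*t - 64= t^3 + 20*t^2 + 99*t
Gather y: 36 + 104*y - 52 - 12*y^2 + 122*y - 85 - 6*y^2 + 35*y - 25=-18*y^2 + 261*y - 126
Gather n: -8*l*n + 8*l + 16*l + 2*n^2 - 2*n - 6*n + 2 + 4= 24*l + 2*n^2 + n*(-8*l - 8) + 6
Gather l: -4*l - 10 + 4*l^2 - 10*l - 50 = 4*l^2 - 14*l - 60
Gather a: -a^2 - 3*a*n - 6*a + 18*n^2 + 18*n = -a^2 + a*(-3*n - 6) + 18*n^2 + 18*n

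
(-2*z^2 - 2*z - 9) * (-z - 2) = 2*z^3 + 6*z^2 + 13*z + 18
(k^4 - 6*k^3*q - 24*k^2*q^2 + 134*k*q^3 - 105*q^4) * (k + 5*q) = k^5 - k^4*q - 54*k^3*q^2 + 14*k^2*q^3 + 565*k*q^4 - 525*q^5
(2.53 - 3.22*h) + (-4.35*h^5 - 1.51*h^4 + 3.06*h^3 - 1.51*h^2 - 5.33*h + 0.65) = -4.35*h^5 - 1.51*h^4 + 3.06*h^3 - 1.51*h^2 - 8.55*h + 3.18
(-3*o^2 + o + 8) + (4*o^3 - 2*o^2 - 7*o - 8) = 4*o^3 - 5*o^2 - 6*o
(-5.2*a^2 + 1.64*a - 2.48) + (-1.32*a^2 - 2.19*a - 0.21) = -6.52*a^2 - 0.55*a - 2.69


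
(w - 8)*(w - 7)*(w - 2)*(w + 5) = w^4 - 12*w^3 + w^2 + 318*w - 560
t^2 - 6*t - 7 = (t - 7)*(t + 1)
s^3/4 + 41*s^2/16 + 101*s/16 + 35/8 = (s/4 + 1/2)*(s + 5/4)*(s + 7)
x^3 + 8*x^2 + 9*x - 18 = (x - 1)*(x + 3)*(x + 6)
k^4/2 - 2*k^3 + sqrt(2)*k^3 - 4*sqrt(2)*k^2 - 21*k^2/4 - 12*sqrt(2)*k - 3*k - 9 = (k/2 + 1)*(k - 6)*(k + sqrt(2)/2)*(k + 3*sqrt(2)/2)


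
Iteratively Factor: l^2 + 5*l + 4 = (l + 4)*(l + 1)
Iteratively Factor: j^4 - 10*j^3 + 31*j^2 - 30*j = (j - 5)*(j^3 - 5*j^2 + 6*j) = j*(j - 5)*(j^2 - 5*j + 6) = j*(j - 5)*(j - 3)*(j - 2)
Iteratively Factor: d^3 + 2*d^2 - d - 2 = (d - 1)*(d^2 + 3*d + 2) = (d - 1)*(d + 1)*(d + 2)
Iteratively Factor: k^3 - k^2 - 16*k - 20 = (k + 2)*(k^2 - 3*k - 10) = (k - 5)*(k + 2)*(k + 2)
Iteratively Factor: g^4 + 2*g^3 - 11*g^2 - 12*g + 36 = (g - 2)*(g^3 + 4*g^2 - 3*g - 18) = (g - 2)*(g + 3)*(g^2 + g - 6) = (g - 2)*(g + 3)^2*(g - 2)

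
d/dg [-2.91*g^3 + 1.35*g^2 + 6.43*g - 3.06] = -8.73*g^2 + 2.7*g + 6.43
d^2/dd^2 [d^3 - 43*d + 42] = 6*d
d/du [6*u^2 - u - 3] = 12*u - 1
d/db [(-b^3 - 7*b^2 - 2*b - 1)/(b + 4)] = (-2*b^3 - 19*b^2 - 56*b - 7)/(b^2 + 8*b + 16)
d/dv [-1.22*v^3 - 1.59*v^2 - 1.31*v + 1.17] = -3.66*v^2 - 3.18*v - 1.31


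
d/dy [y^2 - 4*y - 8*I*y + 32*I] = 2*y - 4 - 8*I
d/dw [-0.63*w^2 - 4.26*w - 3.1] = -1.26*w - 4.26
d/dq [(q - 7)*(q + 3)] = 2*q - 4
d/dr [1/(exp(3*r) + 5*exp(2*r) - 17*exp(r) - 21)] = (-3*exp(2*r) - 10*exp(r) + 17)*exp(r)/(exp(3*r) + 5*exp(2*r) - 17*exp(r) - 21)^2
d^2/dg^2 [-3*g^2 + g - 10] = -6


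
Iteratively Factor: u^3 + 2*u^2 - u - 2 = (u + 1)*(u^2 + u - 2) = (u - 1)*(u + 1)*(u + 2)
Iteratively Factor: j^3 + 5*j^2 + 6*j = (j + 2)*(j^2 + 3*j) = (j + 2)*(j + 3)*(j)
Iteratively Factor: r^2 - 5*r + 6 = (r - 2)*(r - 3)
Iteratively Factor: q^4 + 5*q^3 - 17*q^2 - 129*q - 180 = (q + 3)*(q^3 + 2*q^2 - 23*q - 60) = (q + 3)*(q + 4)*(q^2 - 2*q - 15) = (q - 5)*(q + 3)*(q + 4)*(q + 3)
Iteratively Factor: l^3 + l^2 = (l)*(l^2 + l) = l*(l + 1)*(l)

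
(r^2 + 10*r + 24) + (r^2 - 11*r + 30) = 2*r^2 - r + 54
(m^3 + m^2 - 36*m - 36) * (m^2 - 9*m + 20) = m^5 - 8*m^4 - 25*m^3 + 308*m^2 - 396*m - 720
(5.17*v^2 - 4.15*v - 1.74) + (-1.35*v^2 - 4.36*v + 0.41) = 3.82*v^2 - 8.51*v - 1.33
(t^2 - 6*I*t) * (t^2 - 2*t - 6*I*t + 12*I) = t^4 - 2*t^3 - 12*I*t^3 - 36*t^2 + 24*I*t^2 + 72*t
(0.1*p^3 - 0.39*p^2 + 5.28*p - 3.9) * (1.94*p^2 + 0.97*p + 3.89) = 0.194*p^5 - 0.6596*p^4 + 10.2539*p^3 - 3.9615*p^2 + 16.7562*p - 15.171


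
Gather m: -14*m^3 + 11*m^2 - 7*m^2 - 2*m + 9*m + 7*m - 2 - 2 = -14*m^3 + 4*m^2 + 14*m - 4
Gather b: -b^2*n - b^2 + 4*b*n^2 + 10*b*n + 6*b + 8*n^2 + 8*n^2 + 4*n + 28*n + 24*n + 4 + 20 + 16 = b^2*(-n - 1) + b*(4*n^2 + 10*n + 6) + 16*n^2 + 56*n + 40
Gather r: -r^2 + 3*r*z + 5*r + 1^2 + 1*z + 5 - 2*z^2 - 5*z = -r^2 + r*(3*z + 5) - 2*z^2 - 4*z + 6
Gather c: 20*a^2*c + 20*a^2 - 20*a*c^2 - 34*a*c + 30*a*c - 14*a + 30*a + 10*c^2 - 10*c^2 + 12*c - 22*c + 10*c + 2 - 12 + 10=20*a^2 - 20*a*c^2 + 16*a + c*(20*a^2 - 4*a)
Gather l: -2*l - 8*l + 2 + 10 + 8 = 20 - 10*l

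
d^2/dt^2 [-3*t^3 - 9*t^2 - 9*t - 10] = -18*t - 18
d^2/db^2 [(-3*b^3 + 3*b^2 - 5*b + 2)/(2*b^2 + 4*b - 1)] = 2*(-98*b^3 + 78*b^2 + 9*b + 19)/(8*b^6 + 48*b^5 + 84*b^4 + 16*b^3 - 42*b^2 + 12*b - 1)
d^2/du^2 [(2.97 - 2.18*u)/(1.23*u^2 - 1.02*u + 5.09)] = (-(2.18*u - 2.97)*(2.46*u - 1.02)*(4.92*u - 2.04) + (16.0884*u - 11.7534)*(1.23*u^2 - 1.02*u + 5.09))/(1.23*u^2 - 1.02*u + 5.09)^3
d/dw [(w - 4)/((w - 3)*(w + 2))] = (-w^2 + 8*w - 10)/(w^4 - 2*w^3 - 11*w^2 + 12*w + 36)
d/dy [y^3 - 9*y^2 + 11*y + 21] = 3*y^2 - 18*y + 11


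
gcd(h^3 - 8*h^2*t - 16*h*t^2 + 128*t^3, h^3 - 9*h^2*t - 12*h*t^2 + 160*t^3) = -h^2 + 4*h*t + 32*t^2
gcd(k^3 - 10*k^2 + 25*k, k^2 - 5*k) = k^2 - 5*k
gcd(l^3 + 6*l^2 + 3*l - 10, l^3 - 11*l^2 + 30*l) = 1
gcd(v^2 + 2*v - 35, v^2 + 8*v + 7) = v + 7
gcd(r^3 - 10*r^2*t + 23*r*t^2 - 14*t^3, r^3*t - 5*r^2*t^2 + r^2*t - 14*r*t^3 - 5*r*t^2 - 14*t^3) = r - 7*t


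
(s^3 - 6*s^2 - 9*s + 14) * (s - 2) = s^4 - 8*s^3 + 3*s^2 + 32*s - 28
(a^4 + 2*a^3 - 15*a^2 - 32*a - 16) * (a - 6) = a^5 - 4*a^4 - 27*a^3 + 58*a^2 + 176*a + 96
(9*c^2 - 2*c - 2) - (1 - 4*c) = 9*c^2 + 2*c - 3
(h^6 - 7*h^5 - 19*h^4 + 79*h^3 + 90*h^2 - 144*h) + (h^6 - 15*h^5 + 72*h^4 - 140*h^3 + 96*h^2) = 2*h^6 - 22*h^5 + 53*h^4 - 61*h^3 + 186*h^2 - 144*h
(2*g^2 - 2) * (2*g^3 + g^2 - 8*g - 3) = 4*g^5 + 2*g^4 - 20*g^3 - 8*g^2 + 16*g + 6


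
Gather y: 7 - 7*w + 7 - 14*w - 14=-21*w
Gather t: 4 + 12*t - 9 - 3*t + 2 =9*t - 3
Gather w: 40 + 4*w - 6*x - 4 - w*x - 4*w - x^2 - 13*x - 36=-w*x - x^2 - 19*x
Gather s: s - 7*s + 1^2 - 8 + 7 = -6*s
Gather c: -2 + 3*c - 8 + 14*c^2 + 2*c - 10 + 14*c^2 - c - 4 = 28*c^2 + 4*c - 24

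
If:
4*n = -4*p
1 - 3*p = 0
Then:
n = -1/3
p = 1/3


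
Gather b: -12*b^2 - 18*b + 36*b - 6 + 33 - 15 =-12*b^2 + 18*b + 12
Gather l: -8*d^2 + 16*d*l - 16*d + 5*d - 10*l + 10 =-8*d^2 - 11*d + l*(16*d - 10) + 10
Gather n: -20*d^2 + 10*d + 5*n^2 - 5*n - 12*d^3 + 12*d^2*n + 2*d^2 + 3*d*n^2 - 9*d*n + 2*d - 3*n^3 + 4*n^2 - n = -12*d^3 - 18*d^2 + 12*d - 3*n^3 + n^2*(3*d + 9) + n*(12*d^2 - 9*d - 6)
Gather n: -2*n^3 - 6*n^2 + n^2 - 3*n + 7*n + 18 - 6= -2*n^3 - 5*n^2 + 4*n + 12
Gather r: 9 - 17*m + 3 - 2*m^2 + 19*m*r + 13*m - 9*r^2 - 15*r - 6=-2*m^2 - 4*m - 9*r^2 + r*(19*m - 15) + 6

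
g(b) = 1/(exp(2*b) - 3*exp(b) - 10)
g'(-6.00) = 0.00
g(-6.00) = -0.10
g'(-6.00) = 0.00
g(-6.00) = -0.10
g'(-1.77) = 0.00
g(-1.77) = -0.10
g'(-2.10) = 0.00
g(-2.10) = -0.10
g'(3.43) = -0.00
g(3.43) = 0.00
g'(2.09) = -0.11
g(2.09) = 0.03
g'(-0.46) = 0.01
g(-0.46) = -0.09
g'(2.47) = -0.03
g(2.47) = 0.01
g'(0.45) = -0.00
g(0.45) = -0.08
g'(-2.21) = 0.00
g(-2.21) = -0.10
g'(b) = (-2*exp(2*b) + 3*exp(b))/(exp(2*b) - 3*exp(b) - 10)^2 = (3 - 2*exp(b))*exp(b)/(-exp(2*b) + 3*exp(b) + 10)^2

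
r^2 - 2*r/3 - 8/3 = (r - 2)*(r + 4/3)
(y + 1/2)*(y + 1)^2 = y^3 + 5*y^2/2 + 2*y + 1/2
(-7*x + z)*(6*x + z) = -42*x^2 - x*z + z^2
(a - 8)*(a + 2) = a^2 - 6*a - 16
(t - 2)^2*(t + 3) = t^3 - t^2 - 8*t + 12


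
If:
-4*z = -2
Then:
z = 1/2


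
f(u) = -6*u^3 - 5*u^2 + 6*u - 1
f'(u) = -18*u^2 - 10*u + 6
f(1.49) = -23.01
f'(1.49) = -48.86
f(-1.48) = -1.38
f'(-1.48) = -18.63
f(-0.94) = -6.07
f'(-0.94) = -0.50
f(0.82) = -2.75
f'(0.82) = -14.30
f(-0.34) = -3.38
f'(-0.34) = 7.32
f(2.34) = -91.22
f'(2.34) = -115.96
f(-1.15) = -5.39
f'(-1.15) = -6.30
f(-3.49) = 172.21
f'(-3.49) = -178.34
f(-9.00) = 3914.00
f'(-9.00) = -1362.00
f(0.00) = -1.00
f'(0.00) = 6.00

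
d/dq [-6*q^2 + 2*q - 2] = 2 - 12*q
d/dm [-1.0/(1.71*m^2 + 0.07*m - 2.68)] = (3.42*m + 0.07)/(1.71*m^2 + 0.07*m - 2.68)^2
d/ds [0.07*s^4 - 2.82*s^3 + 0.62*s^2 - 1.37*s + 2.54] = 0.28*s^3 - 8.46*s^2 + 1.24*s - 1.37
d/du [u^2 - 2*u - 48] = 2*u - 2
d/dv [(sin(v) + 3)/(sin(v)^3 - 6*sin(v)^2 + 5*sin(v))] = (-2*sin(v)^3 - 3*sin(v)^2 + 36*sin(v) - 15)*cos(v)/((sin(v) - 5)^2*(sin(v) - 1)^2*sin(v)^2)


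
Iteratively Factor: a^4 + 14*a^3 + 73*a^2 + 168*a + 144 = (a + 4)*(a^3 + 10*a^2 + 33*a + 36) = (a + 4)^2*(a^2 + 6*a + 9) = (a + 3)*(a + 4)^2*(a + 3)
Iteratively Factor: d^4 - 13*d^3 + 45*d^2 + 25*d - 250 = (d - 5)*(d^3 - 8*d^2 + 5*d + 50) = (d - 5)^2*(d^2 - 3*d - 10) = (d - 5)^3*(d + 2)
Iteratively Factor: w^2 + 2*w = (w + 2)*(w)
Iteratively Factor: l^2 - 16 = (l + 4)*(l - 4)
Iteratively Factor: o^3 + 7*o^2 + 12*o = (o)*(o^2 + 7*o + 12) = o*(o + 3)*(o + 4)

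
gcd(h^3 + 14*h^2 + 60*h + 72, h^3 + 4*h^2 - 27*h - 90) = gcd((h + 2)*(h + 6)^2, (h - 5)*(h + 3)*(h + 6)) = h + 6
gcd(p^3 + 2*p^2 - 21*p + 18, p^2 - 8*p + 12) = 1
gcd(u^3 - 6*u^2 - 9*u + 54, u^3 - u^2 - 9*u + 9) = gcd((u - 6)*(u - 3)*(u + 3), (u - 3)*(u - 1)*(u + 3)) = u^2 - 9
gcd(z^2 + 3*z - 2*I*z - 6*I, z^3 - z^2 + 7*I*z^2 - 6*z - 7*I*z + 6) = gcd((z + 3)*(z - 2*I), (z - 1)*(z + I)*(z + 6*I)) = 1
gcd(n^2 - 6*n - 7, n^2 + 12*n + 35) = 1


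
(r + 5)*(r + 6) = r^2 + 11*r + 30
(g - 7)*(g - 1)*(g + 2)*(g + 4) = g^4 - 2*g^3 - 33*g^2 - 22*g + 56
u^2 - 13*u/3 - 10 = (u - 6)*(u + 5/3)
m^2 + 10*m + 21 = (m + 3)*(m + 7)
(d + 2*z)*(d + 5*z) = d^2 + 7*d*z + 10*z^2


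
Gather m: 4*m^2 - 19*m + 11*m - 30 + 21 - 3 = 4*m^2 - 8*m - 12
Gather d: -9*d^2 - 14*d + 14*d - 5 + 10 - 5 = -9*d^2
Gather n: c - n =c - n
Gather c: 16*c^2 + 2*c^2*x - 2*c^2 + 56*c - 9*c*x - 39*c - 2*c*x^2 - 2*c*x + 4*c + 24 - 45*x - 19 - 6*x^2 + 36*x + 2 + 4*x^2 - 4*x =c^2*(2*x + 14) + c*(-2*x^2 - 11*x + 21) - 2*x^2 - 13*x + 7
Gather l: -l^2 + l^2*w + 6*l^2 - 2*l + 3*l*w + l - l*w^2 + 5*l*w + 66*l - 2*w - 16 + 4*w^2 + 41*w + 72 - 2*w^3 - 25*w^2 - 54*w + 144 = l^2*(w + 5) + l*(-w^2 + 8*w + 65) - 2*w^3 - 21*w^2 - 15*w + 200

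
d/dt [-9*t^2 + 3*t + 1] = 3 - 18*t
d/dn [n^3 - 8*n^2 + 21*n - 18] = 3*n^2 - 16*n + 21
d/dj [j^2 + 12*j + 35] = 2*j + 12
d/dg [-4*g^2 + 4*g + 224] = 4 - 8*g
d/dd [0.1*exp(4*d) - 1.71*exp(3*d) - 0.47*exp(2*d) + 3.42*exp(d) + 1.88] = (0.4*exp(3*d) - 5.13*exp(2*d) - 0.94*exp(d) + 3.42)*exp(d)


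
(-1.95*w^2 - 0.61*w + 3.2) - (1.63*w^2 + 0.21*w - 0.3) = -3.58*w^2 - 0.82*w + 3.5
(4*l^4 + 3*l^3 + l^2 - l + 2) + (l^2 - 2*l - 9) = 4*l^4 + 3*l^3 + 2*l^2 - 3*l - 7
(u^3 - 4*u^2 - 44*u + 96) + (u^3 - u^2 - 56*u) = 2*u^3 - 5*u^2 - 100*u + 96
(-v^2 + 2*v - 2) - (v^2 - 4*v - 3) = -2*v^2 + 6*v + 1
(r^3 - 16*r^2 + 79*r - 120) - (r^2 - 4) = r^3 - 17*r^2 + 79*r - 116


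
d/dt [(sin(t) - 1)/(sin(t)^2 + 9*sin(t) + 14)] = (2*sin(t) + cos(t)^2 + 22)*cos(t)/(sin(t)^2 + 9*sin(t) + 14)^2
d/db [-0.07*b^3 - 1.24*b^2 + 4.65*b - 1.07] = -0.21*b^2 - 2.48*b + 4.65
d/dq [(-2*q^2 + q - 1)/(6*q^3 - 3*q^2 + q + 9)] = (12*q^4 - 12*q^3 + 19*q^2 - 42*q + 10)/(36*q^6 - 36*q^5 + 21*q^4 + 102*q^3 - 53*q^2 + 18*q + 81)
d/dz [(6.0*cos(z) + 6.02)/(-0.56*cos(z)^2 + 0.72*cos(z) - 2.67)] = (-3.36*cos(z)^2 - 6.7424*cos(z) + 20.3544)*sin(z)/(0.3136*cos(z)^4 - 0.8064*cos(z)^3 + 3.5088*cos(z)^2 - 3.8448*cos(z) + 7.1289)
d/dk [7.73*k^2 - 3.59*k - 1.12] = 15.46*k - 3.59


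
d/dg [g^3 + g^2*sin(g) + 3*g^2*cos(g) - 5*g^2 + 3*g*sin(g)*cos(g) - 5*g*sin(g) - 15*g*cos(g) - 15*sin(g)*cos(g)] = -3*g^2*sin(g) + g^2*cos(g) + 3*g^2 + 17*g*sin(g) + g*cos(g) + 3*g*cos(2*g) - 10*g - 5*sin(g) + 3*sin(2*g)/2 - 15*cos(g) - 15*cos(2*g)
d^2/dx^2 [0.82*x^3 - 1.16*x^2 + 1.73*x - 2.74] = 4.92*x - 2.32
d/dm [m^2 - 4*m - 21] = 2*m - 4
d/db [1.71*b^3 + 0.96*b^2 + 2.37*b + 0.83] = 5.13*b^2 + 1.92*b + 2.37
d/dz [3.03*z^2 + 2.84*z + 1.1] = 6.06*z + 2.84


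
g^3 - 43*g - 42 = (g - 7)*(g + 1)*(g + 6)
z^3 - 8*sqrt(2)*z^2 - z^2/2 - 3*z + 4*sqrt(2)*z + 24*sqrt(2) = (z - 2)*(z + 3/2)*(z - 8*sqrt(2))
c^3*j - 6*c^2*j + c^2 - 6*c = c*(c - 6)*(c*j + 1)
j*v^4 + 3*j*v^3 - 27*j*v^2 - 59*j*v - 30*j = (v - 5)*(v + 1)*(v + 6)*(j*v + j)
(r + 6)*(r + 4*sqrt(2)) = r^2 + 4*sqrt(2)*r + 6*r + 24*sqrt(2)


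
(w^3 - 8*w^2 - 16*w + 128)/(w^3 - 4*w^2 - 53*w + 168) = (w^2 - 16)/(w^2 + 4*w - 21)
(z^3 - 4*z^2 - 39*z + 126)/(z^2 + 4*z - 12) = (z^2 - 10*z + 21)/(z - 2)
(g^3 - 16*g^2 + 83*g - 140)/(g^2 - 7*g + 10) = (g^2 - 11*g + 28)/(g - 2)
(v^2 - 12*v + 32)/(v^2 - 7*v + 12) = (v - 8)/(v - 3)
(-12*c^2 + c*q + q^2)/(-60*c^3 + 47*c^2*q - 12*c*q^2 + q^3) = (4*c + q)/(20*c^2 - 9*c*q + q^2)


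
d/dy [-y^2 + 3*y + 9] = 3 - 2*y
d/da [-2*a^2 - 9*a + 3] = -4*a - 9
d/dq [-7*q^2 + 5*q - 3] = 5 - 14*q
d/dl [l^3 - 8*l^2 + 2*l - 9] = 3*l^2 - 16*l + 2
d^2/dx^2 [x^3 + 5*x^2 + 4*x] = 6*x + 10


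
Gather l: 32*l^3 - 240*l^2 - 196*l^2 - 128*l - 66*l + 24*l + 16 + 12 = 32*l^3 - 436*l^2 - 170*l + 28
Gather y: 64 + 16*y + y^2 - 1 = y^2 + 16*y + 63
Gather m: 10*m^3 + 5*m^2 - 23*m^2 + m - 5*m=10*m^3 - 18*m^2 - 4*m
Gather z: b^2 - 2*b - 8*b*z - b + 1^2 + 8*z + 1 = b^2 - 3*b + z*(8 - 8*b) + 2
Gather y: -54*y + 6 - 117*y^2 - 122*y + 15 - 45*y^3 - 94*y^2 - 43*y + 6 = -45*y^3 - 211*y^2 - 219*y + 27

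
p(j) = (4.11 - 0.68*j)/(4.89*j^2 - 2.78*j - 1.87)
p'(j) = (2.78 - 9.78*j)*(4.11 - 0.68*j)/(4.89*j^2 - 2.78*j - 1.87)^2 - 0.68/(4.89*j^2 - 2.78*j - 1.87)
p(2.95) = 0.06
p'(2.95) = -0.07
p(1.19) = 1.89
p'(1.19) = -9.97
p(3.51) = 0.04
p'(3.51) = -0.04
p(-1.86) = 0.27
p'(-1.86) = 0.24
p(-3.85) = 0.08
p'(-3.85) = 0.03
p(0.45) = -1.79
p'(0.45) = -1.04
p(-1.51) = 0.38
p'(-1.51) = 0.45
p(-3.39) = 0.10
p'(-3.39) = 0.05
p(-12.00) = 0.02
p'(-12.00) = 0.00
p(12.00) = -0.01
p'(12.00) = 0.00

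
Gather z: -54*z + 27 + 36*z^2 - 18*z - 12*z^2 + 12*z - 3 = 24*z^2 - 60*z + 24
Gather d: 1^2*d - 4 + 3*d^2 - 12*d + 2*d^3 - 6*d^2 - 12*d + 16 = 2*d^3 - 3*d^2 - 23*d + 12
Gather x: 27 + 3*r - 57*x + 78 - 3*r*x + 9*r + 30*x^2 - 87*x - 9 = 12*r + 30*x^2 + x*(-3*r - 144) + 96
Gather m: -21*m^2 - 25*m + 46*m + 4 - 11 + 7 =-21*m^2 + 21*m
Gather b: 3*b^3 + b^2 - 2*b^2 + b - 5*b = 3*b^3 - b^2 - 4*b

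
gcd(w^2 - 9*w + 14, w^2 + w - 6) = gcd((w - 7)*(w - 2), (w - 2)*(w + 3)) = w - 2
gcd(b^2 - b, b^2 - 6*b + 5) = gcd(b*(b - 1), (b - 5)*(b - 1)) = b - 1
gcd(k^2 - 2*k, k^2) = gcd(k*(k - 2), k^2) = k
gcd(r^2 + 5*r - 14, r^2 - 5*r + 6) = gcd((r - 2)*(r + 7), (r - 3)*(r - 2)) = r - 2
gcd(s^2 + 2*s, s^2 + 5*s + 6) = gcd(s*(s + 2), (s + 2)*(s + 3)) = s + 2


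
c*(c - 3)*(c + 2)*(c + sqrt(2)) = c^4 - c^3 + sqrt(2)*c^3 - 6*c^2 - sqrt(2)*c^2 - 6*sqrt(2)*c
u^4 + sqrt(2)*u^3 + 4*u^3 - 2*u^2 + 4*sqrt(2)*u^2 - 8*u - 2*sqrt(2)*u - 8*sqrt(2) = (u + 4)*(u - sqrt(2))*(u + sqrt(2))^2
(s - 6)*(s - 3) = s^2 - 9*s + 18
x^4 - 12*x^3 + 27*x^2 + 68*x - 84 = (x - 7)*(x - 6)*(x - 1)*(x + 2)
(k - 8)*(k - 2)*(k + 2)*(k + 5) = k^4 - 3*k^3 - 44*k^2 + 12*k + 160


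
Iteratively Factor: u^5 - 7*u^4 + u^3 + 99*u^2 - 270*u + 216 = (u - 3)*(u^4 - 4*u^3 - 11*u^2 + 66*u - 72) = (u - 3)*(u - 2)*(u^3 - 2*u^2 - 15*u + 36) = (u - 3)^2*(u - 2)*(u^2 + u - 12) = (u - 3)^2*(u - 2)*(u + 4)*(u - 3)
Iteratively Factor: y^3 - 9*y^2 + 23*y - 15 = (y - 1)*(y^2 - 8*y + 15) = (y - 3)*(y - 1)*(y - 5)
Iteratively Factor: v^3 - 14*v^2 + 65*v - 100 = (v - 5)*(v^2 - 9*v + 20) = (v - 5)^2*(v - 4)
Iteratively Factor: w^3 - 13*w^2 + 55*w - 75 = (w - 5)*(w^2 - 8*w + 15) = (w - 5)*(w - 3)*(w - 5)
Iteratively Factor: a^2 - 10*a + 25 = (a - 5)*(a - 5)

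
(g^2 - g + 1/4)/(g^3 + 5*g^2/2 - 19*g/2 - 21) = (4*g^2 - 4*g + 1)/(2*(2*g^3 + 5*g^2 - 19*g - 42))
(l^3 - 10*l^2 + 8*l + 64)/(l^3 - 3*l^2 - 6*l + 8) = (l - 8)/(l - 1)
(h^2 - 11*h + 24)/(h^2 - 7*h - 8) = (h - 3)/(h + 1)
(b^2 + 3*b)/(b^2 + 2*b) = (b + 3)/(b + 2)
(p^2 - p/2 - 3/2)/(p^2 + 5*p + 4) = (p - 3/2)/(p + 4)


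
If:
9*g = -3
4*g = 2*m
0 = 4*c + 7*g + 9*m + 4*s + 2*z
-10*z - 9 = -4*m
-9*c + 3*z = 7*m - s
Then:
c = 23/60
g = -1/3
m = -2/3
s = 137/60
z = -7/6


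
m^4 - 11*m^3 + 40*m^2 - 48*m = m*(m - 4)^2*(m - 3)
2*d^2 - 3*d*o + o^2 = (-2*d + o)*(-d + o)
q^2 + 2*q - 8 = (q - 2)*(q + 4)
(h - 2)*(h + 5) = h^2 + 3*h - 10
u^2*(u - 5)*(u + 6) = u^4 + u^3 - 30*u^2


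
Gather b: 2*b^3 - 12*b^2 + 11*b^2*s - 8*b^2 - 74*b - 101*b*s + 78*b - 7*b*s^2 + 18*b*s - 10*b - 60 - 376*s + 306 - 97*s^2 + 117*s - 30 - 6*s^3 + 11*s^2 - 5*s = 2*b^3 + b^2*(11*s - 20) + b*(-7*s^2 - 83*s - 6) - 6*s^3 - 86*s^2 - 264*s + 216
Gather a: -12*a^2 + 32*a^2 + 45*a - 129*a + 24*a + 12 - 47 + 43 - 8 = 20*a^2 - 60*a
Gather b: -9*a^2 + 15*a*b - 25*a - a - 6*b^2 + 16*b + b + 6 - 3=-9*a^2 - 26*a - 6*b^2 + b*(15*a + 17) + 3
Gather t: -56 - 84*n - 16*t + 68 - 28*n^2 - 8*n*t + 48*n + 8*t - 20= -28*n^2 - 36*n + t*(-8*n - 8) - 8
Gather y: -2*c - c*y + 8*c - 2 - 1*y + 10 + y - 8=-c*y + 6*c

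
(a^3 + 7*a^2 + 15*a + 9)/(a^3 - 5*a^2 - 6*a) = (a^2 + 6*a + 9)/(a*(a - 6))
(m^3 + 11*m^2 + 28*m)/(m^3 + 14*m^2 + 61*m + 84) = m/(m + 3)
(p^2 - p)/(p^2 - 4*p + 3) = p/(p - 3)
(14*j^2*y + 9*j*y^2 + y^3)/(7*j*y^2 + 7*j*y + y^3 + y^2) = (2*j + y)/(y + 1)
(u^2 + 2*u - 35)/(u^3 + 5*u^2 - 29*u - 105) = 1/(u + 3)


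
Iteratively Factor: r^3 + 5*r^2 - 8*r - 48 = (r - 3)*(r^2 + 8*r + 16) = (r - 3)*(r + 4)*(r + 4)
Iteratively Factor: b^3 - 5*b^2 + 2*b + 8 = (b + 1)*(b^2 - 6*b + 8) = (b - 4)*(b + 1)*(b - 2)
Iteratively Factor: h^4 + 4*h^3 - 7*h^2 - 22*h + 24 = (h + 4)*(h^3 - 7*h + 6) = (h + 3)*(h + 4)*(h^2 - 3*h + 2) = (h - 1)*(h + 3)*(h + 4)*(h - 2)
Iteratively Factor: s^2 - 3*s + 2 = (s - 1)*(s - 2)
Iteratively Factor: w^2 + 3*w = (w + 3)*(w)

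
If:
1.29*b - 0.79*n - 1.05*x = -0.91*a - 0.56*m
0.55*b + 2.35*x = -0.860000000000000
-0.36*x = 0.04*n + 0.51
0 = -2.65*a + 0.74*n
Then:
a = -2.51320754716981*x - 3.56037735849057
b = -4.27272727272727*x - 1.56363636363636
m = 3.10506616025484*x - 8.59904588336192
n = -9.0*x - 12.75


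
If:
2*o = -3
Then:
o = -3/2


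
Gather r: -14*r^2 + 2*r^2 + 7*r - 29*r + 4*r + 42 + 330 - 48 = -12*r^2 - 18*r + 324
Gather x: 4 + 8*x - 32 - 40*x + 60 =32 - 32*x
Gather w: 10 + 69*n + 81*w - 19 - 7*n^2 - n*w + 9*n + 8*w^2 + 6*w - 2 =-7*n^2 + 78*n + 8*w^2 + w*(87 - n) - 11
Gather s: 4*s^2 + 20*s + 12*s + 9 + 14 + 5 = 4*s^2 + 32*s + 28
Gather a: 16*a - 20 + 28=16*a + 8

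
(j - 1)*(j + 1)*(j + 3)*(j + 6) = j^4 + 9*j^3 + 17*j^2 - 9*j - 18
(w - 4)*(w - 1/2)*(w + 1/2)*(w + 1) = w^4 - 3*w^3 - 17*w^2/4 + 3*w/4 + 1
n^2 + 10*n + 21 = (n + 3)*(n + 7)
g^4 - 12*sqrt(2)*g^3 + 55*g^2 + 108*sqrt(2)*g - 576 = (g - 3)*(g + 3)*(g - 8*sqrt(2))*(g - 4*sqrt(2))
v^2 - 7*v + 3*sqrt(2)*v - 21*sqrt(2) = (v - 7)*(v + 3*sqrt(2))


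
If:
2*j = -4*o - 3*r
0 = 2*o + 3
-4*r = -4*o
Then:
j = 21/4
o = -3/2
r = -3/2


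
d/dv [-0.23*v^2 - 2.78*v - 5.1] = -0.46*v - 2.78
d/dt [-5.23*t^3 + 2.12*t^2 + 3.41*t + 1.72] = -15.69*t^2 + 4.24*t + 3.41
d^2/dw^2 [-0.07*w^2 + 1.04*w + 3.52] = -0.140000000000000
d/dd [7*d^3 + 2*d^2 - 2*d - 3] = 21*d^2 + 4*d - 2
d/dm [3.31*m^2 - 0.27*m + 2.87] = 6.62*m - 0.27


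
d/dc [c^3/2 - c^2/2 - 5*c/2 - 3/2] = 3*c^2/2 - c - 5/2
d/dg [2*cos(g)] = -2*sin(g)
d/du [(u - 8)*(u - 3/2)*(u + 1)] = 3*u^2 - 17*u + 5/2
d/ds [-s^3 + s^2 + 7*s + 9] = -3*s^2 + 2*s + 7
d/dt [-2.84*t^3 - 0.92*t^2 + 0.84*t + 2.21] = -8.52*t^2 - 1.84*t + 0.84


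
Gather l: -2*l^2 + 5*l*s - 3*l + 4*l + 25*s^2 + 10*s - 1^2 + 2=-2*l^2 + l*(5*s + 1) + 25*s^2 + 10*s + 1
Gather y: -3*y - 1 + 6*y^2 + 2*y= 6*y^2 - y - 1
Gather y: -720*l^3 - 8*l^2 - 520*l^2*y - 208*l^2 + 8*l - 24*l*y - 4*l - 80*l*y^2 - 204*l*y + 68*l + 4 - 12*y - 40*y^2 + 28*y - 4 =-720*l^3 - 216*l^2 + 72*l + y^2*(-80*l - 40) + y*(-520*l^2 - 228*l + 16)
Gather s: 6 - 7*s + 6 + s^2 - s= s^2 - 8*s + 12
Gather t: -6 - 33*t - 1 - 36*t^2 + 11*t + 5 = -36*t^2 - 22*t - 2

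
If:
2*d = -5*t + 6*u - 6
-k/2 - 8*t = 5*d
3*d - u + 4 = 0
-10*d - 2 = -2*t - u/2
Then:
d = 24/7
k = -1872/7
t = 102/7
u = 100/7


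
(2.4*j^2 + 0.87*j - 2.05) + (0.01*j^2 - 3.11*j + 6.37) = 2.41*j^2 - 2.24*j + 4.32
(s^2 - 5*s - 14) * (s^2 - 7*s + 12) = s^4 - 12*s^3 + 33*s^2 + 38*s - 168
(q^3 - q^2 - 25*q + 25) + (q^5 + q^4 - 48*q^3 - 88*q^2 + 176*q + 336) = q^5 + q^4 - 47*q^3 - 89*q^2 + 151*q + 361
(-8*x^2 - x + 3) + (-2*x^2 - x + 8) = -10*x^2 - 2*x + 11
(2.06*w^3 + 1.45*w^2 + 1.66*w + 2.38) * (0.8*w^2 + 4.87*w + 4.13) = 1.648*w^5 + 11.1922*w^4 + 16.8973*w^3 + 15.9767*w^2 + 18.4464*w + 9.8294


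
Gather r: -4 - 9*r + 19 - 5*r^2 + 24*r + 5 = -5*r^2 + 15*r + 20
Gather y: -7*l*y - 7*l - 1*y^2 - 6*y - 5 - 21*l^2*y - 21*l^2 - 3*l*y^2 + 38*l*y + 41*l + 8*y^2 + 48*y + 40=-21*l^2 + 34*l + y^2*(7 - 3*l) + y*(-21*l^2 + 31*l + 42) + 35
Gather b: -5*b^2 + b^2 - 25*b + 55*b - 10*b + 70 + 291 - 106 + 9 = -4*b^2 + 20*b + 264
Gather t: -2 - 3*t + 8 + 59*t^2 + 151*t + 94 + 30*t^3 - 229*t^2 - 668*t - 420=30*t^3 - 170*t^2 - 520*t - 320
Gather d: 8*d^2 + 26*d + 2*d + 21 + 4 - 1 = 8*d^2 + 28*d + 24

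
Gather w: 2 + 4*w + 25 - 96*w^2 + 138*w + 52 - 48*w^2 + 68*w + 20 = -144*w^2 + 210*w + 99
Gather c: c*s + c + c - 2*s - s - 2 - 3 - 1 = c*(s + 2) - 3*s - 6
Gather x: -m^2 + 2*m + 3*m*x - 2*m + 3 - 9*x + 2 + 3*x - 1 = -m^2 + x*(3*m - 6) + 4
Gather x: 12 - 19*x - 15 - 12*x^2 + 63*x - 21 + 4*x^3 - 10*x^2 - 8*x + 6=4*x^3 - 22*x^2 + 36*x - 18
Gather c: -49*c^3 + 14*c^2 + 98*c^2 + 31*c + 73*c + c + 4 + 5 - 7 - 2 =-49*c^3 + 112*c^2 + 105*c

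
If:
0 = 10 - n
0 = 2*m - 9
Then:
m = 9/2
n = 10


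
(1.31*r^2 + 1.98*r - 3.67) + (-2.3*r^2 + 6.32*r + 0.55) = -0.99*r^2 + 8.3*r - 3.12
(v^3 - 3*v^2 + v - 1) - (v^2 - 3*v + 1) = v^3 - 4*v^2 + 4*v - 2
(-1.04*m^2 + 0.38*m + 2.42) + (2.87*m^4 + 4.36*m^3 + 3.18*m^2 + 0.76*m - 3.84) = 2.87*m^4 + 4.36*m^3 + 2.14*m^2 + 1.14*m - 1.42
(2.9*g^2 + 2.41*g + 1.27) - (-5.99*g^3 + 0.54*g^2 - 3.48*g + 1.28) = 5.99*g^3 + 2.36*g^2 + 5.89*g - 0.01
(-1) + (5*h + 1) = 5*h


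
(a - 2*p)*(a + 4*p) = a^2 + 2*a*p - 8*p^2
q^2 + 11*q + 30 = (q + 5)*(q + 6)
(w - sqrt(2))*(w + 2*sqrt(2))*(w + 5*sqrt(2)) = w^3 + 6*sqrt(2)*w^2 + 6*w - 20*sqrt(2)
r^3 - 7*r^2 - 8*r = r*(r - 8)*(r + 1)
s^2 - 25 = (s - 5)*(s + 5)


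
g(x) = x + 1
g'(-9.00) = 1.00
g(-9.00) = -8.00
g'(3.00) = 1.00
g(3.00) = 4.00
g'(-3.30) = 1.00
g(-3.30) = -2.30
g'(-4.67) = 1.00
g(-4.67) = -3.67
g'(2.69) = 1.00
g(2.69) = 3.69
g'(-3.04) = 1.00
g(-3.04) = -2.04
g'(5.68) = 1.00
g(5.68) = 6.68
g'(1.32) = 1.00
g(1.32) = 2.32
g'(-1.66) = 1.00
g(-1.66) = -0.66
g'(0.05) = 1.00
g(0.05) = 1.05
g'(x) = 1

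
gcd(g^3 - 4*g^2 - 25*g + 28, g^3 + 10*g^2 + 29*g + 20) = g + 4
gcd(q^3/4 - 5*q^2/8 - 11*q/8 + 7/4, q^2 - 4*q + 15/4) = 1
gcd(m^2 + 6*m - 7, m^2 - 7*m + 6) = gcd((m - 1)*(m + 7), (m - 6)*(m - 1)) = m - 1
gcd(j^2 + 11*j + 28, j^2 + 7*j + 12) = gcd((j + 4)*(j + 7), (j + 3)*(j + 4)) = j + 4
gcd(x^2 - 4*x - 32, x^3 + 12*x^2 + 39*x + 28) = x + 4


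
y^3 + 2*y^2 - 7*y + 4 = (y - 1)^2*(y + 4)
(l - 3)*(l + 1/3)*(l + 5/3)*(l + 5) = l^4 + 4*l^3 - 94*l^2/9 - 260*l/9 - 25/3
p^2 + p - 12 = (p - 3)*(p + 4)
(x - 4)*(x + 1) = x^2 - 3*x - 4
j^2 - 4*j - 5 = (j - 5)*(j + 1)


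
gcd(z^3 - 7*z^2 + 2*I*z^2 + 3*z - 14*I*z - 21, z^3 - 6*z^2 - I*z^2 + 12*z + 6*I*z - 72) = z + 3*I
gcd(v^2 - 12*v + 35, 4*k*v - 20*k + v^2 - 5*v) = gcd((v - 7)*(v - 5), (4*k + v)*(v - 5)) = v - 5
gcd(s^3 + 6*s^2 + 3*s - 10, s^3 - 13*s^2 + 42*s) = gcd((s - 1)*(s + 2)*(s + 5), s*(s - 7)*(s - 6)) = 1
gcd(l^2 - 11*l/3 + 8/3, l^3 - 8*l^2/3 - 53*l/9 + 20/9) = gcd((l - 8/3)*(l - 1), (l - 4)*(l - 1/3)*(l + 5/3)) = 1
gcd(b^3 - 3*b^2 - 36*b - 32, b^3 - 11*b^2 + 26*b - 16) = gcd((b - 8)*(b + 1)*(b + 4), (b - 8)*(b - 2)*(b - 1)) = b - 8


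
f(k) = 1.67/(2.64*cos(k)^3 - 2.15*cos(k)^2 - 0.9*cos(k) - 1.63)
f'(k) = 1.67*(7.92*sin(k)*cos(k)^2 - 4.3*sin(k)*cos(k) - 0.9*sin(k))/(2.64*cos(k)^3 - 2.15*cos(k)^2 - 0.9*cos(k) - 1.63)^2 = (13.2264*cos(k)^2 - 7.181*cos(k) - 1.503)*sin(k)/(-2.64*cos(k)^3 + 2.15*cos(k)^2 + 0.9*cos(k) + 1.63)^2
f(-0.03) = -0.82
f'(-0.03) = -0.03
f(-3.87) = -0.51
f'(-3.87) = 0.71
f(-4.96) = -0.86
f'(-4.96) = -0.64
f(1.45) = -0.95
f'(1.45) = -0.69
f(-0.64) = -0.70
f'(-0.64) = -0.13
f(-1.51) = -0.99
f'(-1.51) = 0.66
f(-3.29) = -0.31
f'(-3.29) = 0.09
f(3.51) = -0.35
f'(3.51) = -0.26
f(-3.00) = -0.31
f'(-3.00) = -0.09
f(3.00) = -0.31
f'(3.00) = 0.09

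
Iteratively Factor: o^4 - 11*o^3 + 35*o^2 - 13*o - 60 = (o - 4)*(o^3 - 7*o^2 + 7*o + 15) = (o - 4)*(o - 3)*(o^2 - 4*o - 5) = (o - 5)*(o - 4)*(o - 3)*(o + 1)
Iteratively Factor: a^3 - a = (a - 1)*(a^2 + a) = (a - 1)*(a + 1)*(a)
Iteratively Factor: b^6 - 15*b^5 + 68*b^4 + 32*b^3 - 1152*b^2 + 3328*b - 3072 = (b + 4)*(b^5 - 19*b^4 + 144*b^3 - 544*b^2 + 1024*b - 768) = (b - 4)*(b + 4)*(b^4 - 15*b^3 + 84*b^2 - 208*b + 192) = (b - 4)^2*(b + 4)*(b^3 - 11*b^2 + 40*b - 48) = (b - 4)^2*(b - 3)*(b + 4)*(b^2 - 8*b + 16) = (b - 4)^3*(b - 3)*(b + 4)*(b - 4)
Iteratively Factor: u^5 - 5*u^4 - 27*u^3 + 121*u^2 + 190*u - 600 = (u + 3)*(u^4 - 8*u^3 - 3*u^2 + 130*u - 200) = (u - 5)*(u + 3)*(u^3 - 3*u^2 - 18*u + 40) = (u - 5)^2*(u + 3)*(u^2 + 2*u - 8) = (u - 5)^2*(u - 2)*(u + 3)*(u + 4)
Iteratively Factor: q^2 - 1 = (q + 1)*(q - 1)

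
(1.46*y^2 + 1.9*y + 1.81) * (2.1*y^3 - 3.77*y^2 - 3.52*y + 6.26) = 3.066*y^5 - 1.5142*y^4 - 8.5012*y^3 - 4.3721*y^2 + 5.5228*y + 11.3306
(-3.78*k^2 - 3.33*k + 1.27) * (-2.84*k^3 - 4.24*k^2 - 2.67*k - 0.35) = 10.7352*k^5 + 25.4844*k^4 + 20.605*k^3 + 4.8293*k^2 - 2.2254*k - 0.4445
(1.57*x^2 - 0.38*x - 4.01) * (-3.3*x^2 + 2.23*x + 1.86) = -5.181*x^4 + 4.7551*x^3 + 15.3058*x^2 - 9.6491*x - 7.4586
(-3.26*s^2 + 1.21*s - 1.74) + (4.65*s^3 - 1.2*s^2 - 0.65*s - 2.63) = 4.65*s^3 - 4.46*s^2 + 0.56*s - 4.37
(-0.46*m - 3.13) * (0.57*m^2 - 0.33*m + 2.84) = -0.2622*m^3 - 1.6323*m^2 - 0.2735*m - 8.8892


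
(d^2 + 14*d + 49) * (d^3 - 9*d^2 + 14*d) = d^5 + 5*d^4 - 63*d^3 - 245*d^2 + 686*d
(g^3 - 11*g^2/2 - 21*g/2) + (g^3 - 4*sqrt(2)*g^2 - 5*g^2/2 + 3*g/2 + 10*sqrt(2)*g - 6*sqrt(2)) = 2*g^3 - 8*g^2 - 4*sqrt(2)*g^2 - 9*g + 10*sqrt(2)*g - 6*sqrt(2)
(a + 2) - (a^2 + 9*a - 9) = -a^2 - 8*a + 11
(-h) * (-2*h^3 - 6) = 2*h^4 + 6*h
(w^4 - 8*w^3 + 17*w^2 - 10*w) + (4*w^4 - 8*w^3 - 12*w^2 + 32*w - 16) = 5*w^4 - 16*w^3 + 5*w^2 + 22*w - 16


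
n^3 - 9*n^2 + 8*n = n*(n - 8)*(n - 1)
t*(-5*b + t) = -5*b*t + t^2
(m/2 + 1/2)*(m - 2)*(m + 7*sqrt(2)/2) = m^3/2 - m^2/2 + 7*sqrt(2)*m^2/4 - 7*sqrt(2)*m/4 - m - 7*sqrt(2)/2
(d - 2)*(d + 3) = d^2 + d - 6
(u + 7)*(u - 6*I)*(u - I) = u^3 + 7*u^2 - 7*I*u^2 - 6*u - 49*I*u - 42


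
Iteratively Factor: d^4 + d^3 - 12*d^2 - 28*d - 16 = (d + 2)*(d^3 - d^2 - 10*d - 8) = (d + 1)*(d + 2)*(d^2 - 2*d - 8) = (d - 4)*(d + 1)*(d + 2)*(d + 2)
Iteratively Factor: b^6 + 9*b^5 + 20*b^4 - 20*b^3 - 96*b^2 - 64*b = (b + 1)*(b^5 + 8*b^4 + 12*b^3 - 32*b^2 - 64*b) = (b + 1)*(b + 4)*(b^4 + 4*b^3 - 4*b^2 - 16*b) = (b + 1)*(b + 2)*(b + 4)*(b^3 + 2*b^2 - 8*b) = (b + 1)*(b + 2)*(b + 4)^2*(b^2 - 2*b) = b*(b + 1)*(b + 2)*(b + 4)^2*(b - 2)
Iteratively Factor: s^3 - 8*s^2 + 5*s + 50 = (s - 5)*(s^2 - 3*s - 10) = (s - 5)^2*(s + 2)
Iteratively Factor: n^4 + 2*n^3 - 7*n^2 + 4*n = (n - 1)*(n^3 + 3*n^2 - 4*n) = (n - 1)*(n + 4)*(n^2 - n) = n*(n - 1)*(n + 4)*(n - 1)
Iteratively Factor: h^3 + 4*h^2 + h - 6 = (h + 3)*(h^2 + h - 2) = (h - 1)*(h + 3)*(h + 2)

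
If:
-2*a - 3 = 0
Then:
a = -3/2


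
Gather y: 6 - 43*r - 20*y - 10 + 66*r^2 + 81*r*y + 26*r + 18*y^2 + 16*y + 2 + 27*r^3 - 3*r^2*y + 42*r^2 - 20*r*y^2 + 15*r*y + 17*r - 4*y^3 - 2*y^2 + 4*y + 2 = 27*r^3 + 108*r^2 - 4*y^3 + y^2*(16 - 20*r) + y*(-3*r^2 + 96*r)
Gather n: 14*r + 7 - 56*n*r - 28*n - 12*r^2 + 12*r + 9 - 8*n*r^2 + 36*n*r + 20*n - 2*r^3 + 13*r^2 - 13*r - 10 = n*(-8*r^2 - 20*r - 8) - 2*r^3 + r^2 + 13*r + 6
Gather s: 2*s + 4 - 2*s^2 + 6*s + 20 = -2*s^2 + 8*s + 24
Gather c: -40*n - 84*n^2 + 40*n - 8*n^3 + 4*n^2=-8*n^3 - 80*n^2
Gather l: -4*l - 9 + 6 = -4*l - 3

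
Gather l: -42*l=-42*l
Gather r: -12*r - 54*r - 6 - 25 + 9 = -66*r - 22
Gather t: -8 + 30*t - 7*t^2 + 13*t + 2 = -7*t^2 + 43*t - 6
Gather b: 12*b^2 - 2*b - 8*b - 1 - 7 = 12*b^2 - 10*b - 8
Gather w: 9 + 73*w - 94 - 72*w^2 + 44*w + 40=-72*w^2 + 117*w - 45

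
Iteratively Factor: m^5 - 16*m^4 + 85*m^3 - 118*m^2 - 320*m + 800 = (m - 4)*(m^4 - 12*m^3 + 37*m^2 + 30*m - 200) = (m - 5)*(m - 4)*(m^3 - 7*m^2 + 2*m + 40) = (m - 5)*(m - 4)^2*(m^2 - 3*m - 10) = (m - 5)*(m - 4)^2*(m + 2)*(m - 5)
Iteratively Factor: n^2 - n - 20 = (n + 4)*(n - 5)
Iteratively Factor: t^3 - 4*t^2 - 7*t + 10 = (t + 2)*(t^2 - 6*t + 5) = (t - 1)*(t + 2)*(t - 5)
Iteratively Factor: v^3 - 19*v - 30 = (v + 2)*(v^2 - 2*v - 15) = (v - 5)*(v + 2)*(v + 3)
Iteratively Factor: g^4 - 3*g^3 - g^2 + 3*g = (g - 3)*(g^3 - g) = (g - 3)*(g - 1)*(g^2 + g) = g*(g - 3)*(g - 1)*(g + 1)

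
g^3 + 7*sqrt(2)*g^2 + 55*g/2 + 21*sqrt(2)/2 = (g + sqrt(2)/2)*(g + 3*sqrt(2))*(g + 7*sqrt(2)/2)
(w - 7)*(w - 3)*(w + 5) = w^3 - 5*w^2 - 29*w + 105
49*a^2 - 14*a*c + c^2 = (-7*a + c)^2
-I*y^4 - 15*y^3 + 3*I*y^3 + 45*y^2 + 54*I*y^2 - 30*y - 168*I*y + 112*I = (y - 2)*(y - 8*I)*(y - 7*I)*(-I*y + I)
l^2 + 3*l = l*(l + 3)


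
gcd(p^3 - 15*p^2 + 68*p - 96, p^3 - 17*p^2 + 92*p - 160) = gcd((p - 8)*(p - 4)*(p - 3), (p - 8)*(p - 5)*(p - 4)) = p^2 - 12*p + 32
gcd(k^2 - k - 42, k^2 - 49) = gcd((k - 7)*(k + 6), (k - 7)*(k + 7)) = k - 7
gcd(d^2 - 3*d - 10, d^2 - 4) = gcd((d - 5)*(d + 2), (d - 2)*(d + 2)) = d + 2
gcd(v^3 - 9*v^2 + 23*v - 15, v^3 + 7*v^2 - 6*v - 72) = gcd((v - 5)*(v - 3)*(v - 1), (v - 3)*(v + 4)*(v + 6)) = v - 3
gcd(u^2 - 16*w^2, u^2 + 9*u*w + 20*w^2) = u + 4*w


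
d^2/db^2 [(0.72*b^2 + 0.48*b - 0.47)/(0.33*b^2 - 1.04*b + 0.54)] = (0.598752*b^3 - 1.076922*b^2 + 0.454608*b + 0.109844)/(0.035937*b^6 - 0.339768*b^5 + 1.247202*b^4 - 2.236832*b^3 + 2.040876*b^2 - 0.909792*b + 0.157464)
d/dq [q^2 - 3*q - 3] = 2*q - 3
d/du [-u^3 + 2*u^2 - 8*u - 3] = -3*u^2 + 4*u - 8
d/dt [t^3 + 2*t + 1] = 3*t^2 + 2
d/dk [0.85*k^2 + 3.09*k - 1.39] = 1.7*k + 3.09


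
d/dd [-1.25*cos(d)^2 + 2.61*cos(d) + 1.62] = (2.5*cos(d) - 2.61)*sin(d)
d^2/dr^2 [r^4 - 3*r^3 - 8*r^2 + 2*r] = 12*r^2 - 18*r - 16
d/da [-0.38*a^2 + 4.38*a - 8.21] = 4.38 - 0.76*a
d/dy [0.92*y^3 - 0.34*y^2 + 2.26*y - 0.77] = 2.76*y^2 - 0.68*y + 2.26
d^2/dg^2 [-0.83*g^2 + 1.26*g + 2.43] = -1.66000000000000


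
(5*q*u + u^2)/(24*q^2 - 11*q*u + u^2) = u*(5*q + u)/(24*q^2 - 11*q*u + u^2)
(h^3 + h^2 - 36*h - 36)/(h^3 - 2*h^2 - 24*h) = (h^2 + 7*h + 6)/(h*(h + 4))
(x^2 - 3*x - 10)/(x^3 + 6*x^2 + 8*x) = (x - 5)/(x*(x + 4))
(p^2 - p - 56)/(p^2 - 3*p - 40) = (p + 7)/(p + 5)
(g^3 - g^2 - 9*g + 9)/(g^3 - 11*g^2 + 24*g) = (g^2 + 2*g - 3)/(g*(g - 8))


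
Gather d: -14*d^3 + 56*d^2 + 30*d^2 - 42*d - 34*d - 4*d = -14*d^3 + 86*d^2 - 80*d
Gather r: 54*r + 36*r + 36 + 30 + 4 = 90*r + 70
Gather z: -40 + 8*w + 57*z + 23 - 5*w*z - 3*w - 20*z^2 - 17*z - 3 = 5*w - 20*z^2 + z*(40 - 5*w) - 20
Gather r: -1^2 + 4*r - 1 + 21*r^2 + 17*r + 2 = 21*r^2 + 21*r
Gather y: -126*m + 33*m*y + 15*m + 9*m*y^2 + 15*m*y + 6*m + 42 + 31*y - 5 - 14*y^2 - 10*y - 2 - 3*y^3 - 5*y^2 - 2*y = -105*m - 3*y^3 + y^2*(9*m - 19) + y*(48*m + 19) + 35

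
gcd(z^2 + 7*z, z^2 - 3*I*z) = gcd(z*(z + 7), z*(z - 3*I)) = z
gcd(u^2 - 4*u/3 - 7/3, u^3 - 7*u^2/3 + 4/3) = 1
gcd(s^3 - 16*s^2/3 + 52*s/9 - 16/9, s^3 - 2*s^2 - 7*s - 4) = s - 4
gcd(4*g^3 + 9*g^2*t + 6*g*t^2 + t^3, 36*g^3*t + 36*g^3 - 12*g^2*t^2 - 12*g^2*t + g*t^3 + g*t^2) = 1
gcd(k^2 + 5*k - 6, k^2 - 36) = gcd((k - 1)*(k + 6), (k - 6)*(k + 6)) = k + 6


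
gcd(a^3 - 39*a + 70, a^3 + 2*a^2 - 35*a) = a^2 + 2*a - 35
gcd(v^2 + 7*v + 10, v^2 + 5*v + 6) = v + 2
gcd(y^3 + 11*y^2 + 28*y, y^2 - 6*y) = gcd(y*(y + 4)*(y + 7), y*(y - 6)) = y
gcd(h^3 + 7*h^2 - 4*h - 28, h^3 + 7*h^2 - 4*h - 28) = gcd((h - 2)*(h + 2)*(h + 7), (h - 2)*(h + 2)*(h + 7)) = h^3 + 7*h^2 - 4*h - 28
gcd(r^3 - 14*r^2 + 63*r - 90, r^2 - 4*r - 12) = r - 6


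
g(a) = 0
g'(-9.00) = 0.00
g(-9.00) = 0.00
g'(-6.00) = 0.00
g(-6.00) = 0.00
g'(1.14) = 0.00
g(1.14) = 0.00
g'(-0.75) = 0.00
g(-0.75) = 0.00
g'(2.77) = 0.00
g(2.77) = 0.00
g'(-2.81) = 0.00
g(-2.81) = 0.00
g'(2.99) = 0.00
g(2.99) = 0.00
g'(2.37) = 0.00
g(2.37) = 0.00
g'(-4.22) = 0.00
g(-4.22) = 0.00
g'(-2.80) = 0.00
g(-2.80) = 0.00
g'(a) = 0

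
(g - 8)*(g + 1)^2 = g^3 - 6*g^2 - 15*g - 8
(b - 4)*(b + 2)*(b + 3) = b^3 + b^2 - 14*b - 24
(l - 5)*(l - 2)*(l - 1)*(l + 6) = l^4 - 2*l^3 - 31*l^2 + 92*l - 60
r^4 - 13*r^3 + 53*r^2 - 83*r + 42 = (r - 7)*(r - 3)*(r - 2)*(r - 1)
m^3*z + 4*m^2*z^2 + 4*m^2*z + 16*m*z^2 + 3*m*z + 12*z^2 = (m + 3)*(m + 4*z)*(m*z + z)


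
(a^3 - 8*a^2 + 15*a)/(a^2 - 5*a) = a - 3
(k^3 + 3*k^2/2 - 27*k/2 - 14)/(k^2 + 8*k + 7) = (k^2 + k/2 - 14)/(k + 7)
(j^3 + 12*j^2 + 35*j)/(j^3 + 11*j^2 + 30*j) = (j + 7)/(j + 6)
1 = 1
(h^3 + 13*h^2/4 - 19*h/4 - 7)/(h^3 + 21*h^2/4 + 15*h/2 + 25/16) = 4*(4*h^3 + 13*h^2 - 19*h - 28)/(16*h^3 + 84*h^2 + 120*h + 25)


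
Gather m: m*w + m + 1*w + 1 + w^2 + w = m*(w + 1) + w^2 + 2*w + 1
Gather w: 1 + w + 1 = w + 2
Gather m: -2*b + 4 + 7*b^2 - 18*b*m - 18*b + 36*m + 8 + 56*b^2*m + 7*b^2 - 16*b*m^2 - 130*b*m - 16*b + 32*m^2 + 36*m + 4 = 14*b^2 - 36*b + m^2*(32 - 16*b) + m*(56*b^2 - 148*b + 72) + 16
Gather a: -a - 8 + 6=-a - 2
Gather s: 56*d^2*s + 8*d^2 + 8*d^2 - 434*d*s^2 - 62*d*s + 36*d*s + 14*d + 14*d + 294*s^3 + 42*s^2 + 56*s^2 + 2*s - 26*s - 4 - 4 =16*d^2 + 28*d + 294*s^3 + s^2*(98 - 434*d) + s*(56*d^2 - 26*d - 24) - 8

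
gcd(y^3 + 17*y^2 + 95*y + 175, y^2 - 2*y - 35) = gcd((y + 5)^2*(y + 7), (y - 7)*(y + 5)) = y + 5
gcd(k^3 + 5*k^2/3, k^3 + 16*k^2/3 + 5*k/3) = k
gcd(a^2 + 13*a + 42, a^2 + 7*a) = a + 7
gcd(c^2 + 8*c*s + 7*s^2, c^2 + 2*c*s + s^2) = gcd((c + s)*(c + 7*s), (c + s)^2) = c + s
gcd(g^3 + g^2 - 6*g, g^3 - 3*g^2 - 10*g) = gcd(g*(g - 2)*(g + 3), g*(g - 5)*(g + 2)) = g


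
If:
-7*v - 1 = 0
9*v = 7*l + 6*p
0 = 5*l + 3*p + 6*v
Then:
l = 1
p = -29/21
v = -1/7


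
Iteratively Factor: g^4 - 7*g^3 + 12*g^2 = (g)*(g^3 - 7*g^2 + 12*g) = g*(g - 3)*(g^2 - 4*g) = g^2*(g - 3)*(g - 4)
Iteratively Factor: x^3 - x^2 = (x)*(x^2 - x) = x*(x - 1)*(x)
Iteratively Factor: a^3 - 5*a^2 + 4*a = (a - 1)*(a^2 - 4*a) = a*(a - 1)*(a - 4)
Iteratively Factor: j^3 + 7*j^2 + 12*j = (j + 3)*(j^2 + 4*j) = (j + 3)*(j + 4)*(j)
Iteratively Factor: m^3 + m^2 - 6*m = (m)*(m^2 + m - 6) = m*(m - 2)*(m + 3)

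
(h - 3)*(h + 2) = h^2 - h - 6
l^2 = l^2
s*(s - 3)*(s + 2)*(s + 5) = s^4 + 4*s^3 - 11*s^2 - 30*s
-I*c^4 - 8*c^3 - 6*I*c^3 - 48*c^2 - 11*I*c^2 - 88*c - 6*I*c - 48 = (c + 2)*(c + 3)*(c - 8*I)*(-I*c - I)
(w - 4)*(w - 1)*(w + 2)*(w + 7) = w^4 + 4*w^3 - 27*w^2 - 34*w + 56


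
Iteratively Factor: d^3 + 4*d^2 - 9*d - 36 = (d + 4)*(d^2 - 9) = (d + 3)*(d + 4)*(d - 3)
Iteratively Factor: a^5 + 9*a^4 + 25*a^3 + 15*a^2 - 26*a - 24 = (a + 3)*(a^4 + 6*a^3 + 7*a^2 - 6*a - 8) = (a + 3)*(a + 4)*(a^3 + 2*a^2 - a - 2) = (a + 1)*(a + 3)*(a + 4)*(a^2 + a - 2) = (a + 1)*(a + 2)*(a + 3)*(a + 4)*(a - 1)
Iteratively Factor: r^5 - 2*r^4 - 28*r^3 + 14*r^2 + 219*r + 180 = (r + 3)*(r^4 - 5*r^3 - 13*r^2 + 53*r + 60) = (r + 1)*(r + 3)*(r^3 - 6*r^2 - 7*r + 60) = (r + 1)*(r + 3)^2*(r^2 - 9*r + 20) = (r - 4)*(r + 1)*(r + 3)^2*(r - 5)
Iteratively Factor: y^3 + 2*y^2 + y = (y)*(y^2 + 2*y + 1) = y*(y + 1)*(y + 1)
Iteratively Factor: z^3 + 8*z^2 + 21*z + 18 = (z + 3)*(z^2 + 5*z + 6) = (z + 3)^2*(z + 2)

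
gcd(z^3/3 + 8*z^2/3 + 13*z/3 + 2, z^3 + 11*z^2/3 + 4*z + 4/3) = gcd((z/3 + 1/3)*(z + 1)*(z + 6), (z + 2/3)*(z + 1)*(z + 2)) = z + 1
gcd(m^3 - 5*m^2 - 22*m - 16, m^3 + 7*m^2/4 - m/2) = m + 2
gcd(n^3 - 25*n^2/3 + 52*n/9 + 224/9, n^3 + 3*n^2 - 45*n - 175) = n - 7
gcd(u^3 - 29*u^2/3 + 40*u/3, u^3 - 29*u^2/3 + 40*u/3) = u^3 - 29*u^2/3 + 40*u/3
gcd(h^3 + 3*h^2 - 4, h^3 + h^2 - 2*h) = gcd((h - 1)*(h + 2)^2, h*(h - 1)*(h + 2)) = h^2 + h - 2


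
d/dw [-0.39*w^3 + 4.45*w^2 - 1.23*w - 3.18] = -1.17*w^2 + 8.9*w - 1.23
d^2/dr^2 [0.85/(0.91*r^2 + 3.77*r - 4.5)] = (-1.40777*r^2 - 5.83219*r + 0.85*(1.82*r + 3.77)*(3.64*r + 7.54) + 6.9615)/(0.91*r^2 + 3.77*r - 4.5)^3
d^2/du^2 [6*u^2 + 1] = 12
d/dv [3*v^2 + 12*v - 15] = 6*v + 12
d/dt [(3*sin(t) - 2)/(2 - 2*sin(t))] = cos(t)/(2*(sin(t) - 1)^2)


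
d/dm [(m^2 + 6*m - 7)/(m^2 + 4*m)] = 2*(-m^2 + 7*m + 14)/(m^2*(m^2 + 8*m + 16))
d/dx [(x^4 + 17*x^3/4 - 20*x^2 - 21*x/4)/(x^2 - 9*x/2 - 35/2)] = (16*x^5 - 74*x^4 - 866*x^3 - 1023*x^2 + 5600*x + 735)/(2*(4*x^4 - 36*x^3 - 59*x^2 + 630*x + 1225))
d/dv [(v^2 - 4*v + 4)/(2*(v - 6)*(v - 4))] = (-3*v^2 + 20*v - 28)/(v^4 - 20*v^3 + 148*v^2 - 480*v + 576)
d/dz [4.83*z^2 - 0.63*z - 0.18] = 9.66*z - 0.63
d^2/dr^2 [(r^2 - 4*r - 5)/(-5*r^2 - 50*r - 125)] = 4*(7*r - 25)/(5*(r^4 + 20*r^3 + 150*r^2 + 500*r + 625))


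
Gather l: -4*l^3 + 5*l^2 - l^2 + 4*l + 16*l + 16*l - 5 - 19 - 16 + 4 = -4*l^3 + 4*l^2 + 36*l - 36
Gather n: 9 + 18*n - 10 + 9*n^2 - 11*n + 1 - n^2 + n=8*n^2 + 8*n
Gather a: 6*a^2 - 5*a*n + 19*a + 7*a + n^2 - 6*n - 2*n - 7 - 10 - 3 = 6*a^2 + a*(26 - 5*n) + n^2 - 8*n - 20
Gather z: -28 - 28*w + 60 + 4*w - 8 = 24 - 24*w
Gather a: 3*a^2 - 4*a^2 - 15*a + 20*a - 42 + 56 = -a^2 + 5*a + 14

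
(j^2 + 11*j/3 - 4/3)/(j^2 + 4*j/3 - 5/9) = 3*(j + 4)/(3*j + 5)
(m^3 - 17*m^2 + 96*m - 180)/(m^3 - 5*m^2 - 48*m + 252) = (m - 5)/(m + 7)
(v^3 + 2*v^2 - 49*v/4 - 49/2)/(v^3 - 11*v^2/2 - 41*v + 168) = (v^2 + 11*v/2 + 7)/(v^2 - 2*v - 48)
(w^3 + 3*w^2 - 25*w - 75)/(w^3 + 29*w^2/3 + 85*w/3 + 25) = 3*(w - 5)/(3*w + 5)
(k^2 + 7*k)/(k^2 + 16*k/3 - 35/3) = 3*k/(3*k - 5)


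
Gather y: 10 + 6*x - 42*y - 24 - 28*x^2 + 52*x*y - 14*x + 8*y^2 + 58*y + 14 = -28*x^2 - 8*x + 8*y^2 + y*(52*x + 16)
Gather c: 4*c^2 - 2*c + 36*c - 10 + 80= 4*c^2 + 34*c + 70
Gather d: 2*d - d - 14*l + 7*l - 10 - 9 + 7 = d - 7*l - 12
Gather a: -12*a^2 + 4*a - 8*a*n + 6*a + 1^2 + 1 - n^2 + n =-12*a^2 + a*(10 - 8*n) - n^2 + n + 2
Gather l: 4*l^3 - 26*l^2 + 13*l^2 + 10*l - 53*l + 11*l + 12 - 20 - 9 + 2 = 4*l^3 - 13*l^2 - 32*l - 15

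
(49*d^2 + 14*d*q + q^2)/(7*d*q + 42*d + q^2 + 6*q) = (7*d + q)/(q + 6)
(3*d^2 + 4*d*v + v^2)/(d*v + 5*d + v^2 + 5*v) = (3*d + v)/(v + 5)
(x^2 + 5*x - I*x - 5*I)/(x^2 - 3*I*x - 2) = (x + 5)/(x - 2*I)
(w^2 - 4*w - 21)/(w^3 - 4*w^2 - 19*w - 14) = (w + 3)/(w^2 + 3*w + 2)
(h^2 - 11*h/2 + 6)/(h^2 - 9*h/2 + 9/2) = (h - 4)/(h - 3)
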